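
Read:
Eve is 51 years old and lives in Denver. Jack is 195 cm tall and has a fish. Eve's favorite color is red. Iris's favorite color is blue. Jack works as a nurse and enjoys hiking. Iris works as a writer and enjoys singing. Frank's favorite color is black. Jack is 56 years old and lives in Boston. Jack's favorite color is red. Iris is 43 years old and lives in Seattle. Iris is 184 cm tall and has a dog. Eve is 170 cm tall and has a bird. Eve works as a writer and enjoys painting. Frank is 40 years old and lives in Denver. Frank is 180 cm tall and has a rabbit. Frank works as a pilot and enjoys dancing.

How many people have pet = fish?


Count: 1

1


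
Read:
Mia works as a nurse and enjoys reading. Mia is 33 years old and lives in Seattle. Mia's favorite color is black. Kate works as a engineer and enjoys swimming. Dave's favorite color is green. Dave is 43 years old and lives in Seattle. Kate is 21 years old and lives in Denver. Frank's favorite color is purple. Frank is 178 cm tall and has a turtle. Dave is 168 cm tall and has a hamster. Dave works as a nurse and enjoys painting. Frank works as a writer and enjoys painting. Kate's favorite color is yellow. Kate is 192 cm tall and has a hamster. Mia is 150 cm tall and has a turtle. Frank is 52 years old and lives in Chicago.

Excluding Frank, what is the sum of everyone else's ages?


Sum (excluding Frank): 97

97


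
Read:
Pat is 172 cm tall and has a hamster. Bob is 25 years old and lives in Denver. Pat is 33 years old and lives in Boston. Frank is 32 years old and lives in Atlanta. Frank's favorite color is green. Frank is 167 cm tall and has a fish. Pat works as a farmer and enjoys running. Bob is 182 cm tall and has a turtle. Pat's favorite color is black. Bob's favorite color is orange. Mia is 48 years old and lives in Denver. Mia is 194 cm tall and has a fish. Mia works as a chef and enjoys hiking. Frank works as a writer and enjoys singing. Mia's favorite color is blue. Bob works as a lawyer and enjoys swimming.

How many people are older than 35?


Filter: 1

1


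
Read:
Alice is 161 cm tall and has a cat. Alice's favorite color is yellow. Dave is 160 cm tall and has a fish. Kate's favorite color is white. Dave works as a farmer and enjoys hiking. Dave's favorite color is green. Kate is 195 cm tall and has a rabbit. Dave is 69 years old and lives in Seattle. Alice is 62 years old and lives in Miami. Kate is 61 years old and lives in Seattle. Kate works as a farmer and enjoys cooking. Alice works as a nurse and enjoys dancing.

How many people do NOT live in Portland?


Not in Portland: 3

3


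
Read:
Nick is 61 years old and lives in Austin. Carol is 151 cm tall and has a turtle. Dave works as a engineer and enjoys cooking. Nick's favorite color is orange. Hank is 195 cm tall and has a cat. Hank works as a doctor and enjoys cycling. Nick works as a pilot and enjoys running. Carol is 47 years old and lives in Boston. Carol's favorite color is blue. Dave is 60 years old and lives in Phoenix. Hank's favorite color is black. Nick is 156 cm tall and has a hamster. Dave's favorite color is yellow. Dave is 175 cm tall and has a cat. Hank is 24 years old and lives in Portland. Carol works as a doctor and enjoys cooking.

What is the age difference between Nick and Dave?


|61 - 60| = 1

1


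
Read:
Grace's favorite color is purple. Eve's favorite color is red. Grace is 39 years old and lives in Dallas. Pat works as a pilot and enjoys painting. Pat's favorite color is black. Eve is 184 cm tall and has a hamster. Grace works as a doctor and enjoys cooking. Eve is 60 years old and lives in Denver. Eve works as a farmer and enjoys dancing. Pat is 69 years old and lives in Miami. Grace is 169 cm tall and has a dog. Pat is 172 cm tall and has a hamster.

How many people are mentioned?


People: Pat, Eve, Grace. Count = 3

3


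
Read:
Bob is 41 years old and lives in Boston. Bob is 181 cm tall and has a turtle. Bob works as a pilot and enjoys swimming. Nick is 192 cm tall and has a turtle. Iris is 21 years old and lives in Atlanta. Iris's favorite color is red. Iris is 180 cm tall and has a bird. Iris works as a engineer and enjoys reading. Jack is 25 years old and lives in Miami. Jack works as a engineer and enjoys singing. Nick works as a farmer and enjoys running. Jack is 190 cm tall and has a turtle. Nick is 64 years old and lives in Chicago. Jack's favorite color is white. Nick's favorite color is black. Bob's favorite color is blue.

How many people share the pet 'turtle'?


Count: 3

3


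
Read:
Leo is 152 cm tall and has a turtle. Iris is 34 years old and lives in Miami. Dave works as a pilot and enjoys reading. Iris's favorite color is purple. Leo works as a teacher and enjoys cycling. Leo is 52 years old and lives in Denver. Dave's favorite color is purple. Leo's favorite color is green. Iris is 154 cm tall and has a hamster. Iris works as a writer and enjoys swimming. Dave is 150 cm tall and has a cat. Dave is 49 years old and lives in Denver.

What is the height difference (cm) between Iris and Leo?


|154 - 152| = 2

2


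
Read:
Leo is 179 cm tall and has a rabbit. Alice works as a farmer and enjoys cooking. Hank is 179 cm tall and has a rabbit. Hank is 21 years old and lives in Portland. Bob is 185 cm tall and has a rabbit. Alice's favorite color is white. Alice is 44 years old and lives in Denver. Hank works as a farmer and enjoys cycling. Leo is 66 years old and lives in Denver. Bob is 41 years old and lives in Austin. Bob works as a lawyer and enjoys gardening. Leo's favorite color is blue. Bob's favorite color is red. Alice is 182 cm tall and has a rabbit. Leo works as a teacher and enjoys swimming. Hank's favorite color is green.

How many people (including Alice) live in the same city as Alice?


Alice lives in Denver. Count = 2

2


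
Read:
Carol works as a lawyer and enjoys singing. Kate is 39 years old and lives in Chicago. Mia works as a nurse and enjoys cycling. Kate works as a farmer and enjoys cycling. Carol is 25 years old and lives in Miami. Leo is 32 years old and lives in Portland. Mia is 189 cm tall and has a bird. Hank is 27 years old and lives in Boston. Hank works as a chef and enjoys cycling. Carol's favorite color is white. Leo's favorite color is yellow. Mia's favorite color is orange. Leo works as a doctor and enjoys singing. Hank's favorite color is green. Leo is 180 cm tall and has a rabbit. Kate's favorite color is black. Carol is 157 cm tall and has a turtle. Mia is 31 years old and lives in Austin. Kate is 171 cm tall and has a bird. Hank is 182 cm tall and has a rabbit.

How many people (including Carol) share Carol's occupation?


Carol is a lawyer. Count = 1

1


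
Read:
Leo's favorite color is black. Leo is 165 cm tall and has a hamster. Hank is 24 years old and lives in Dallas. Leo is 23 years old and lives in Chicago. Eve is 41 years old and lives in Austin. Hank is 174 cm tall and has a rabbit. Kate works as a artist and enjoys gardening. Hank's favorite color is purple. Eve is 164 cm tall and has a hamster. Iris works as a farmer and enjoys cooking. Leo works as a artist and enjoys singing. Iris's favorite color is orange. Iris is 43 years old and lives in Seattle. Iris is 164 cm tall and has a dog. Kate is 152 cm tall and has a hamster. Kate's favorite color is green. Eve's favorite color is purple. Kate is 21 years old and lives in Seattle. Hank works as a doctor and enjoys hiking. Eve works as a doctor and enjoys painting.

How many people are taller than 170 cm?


Taller than 170: 1

1


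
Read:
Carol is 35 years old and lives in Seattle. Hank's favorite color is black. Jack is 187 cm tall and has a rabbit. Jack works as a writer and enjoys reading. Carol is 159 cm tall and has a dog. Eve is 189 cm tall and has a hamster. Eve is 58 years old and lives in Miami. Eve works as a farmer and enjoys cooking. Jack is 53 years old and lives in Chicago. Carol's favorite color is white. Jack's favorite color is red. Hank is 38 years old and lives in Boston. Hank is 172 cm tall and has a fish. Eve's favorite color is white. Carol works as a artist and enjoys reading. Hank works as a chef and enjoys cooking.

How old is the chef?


The chef is Hank, age 38

38


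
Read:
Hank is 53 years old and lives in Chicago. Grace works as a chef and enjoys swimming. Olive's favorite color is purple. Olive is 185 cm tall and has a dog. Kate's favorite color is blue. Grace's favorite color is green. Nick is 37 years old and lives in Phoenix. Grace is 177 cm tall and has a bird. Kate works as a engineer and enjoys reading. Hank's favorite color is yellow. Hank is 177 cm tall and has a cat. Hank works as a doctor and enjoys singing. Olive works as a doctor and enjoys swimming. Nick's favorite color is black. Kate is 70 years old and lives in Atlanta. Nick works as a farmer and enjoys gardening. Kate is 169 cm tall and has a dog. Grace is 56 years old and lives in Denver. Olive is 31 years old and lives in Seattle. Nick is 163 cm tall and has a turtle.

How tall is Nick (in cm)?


Nick is 163 cm tall

163


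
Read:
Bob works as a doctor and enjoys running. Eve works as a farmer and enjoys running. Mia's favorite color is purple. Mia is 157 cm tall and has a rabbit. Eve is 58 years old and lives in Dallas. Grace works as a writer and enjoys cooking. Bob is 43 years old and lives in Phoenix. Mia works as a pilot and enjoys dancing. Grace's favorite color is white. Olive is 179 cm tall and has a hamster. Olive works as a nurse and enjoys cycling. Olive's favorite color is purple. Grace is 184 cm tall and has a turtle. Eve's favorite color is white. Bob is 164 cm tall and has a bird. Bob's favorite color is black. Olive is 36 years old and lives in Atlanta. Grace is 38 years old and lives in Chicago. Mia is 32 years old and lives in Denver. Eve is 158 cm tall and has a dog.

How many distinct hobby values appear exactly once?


Unique hobby values: 3

3


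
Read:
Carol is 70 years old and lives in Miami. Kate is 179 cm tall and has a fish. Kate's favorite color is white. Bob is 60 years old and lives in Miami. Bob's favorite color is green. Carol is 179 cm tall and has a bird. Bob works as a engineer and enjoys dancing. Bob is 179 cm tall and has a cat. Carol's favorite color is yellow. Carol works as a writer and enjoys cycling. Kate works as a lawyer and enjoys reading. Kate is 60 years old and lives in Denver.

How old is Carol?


Carol is 70 years old

70


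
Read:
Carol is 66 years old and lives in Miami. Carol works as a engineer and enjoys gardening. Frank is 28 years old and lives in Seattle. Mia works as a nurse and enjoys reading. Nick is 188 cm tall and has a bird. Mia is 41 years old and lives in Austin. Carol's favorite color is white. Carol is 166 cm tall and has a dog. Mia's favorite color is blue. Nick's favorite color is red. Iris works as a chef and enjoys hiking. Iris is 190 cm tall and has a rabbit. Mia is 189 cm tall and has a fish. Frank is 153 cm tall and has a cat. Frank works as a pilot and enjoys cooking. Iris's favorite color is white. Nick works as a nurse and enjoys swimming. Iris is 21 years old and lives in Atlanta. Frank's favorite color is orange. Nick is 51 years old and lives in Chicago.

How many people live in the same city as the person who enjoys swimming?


Person with hobby swimming is Nick, city Chicago. Count = 1

1


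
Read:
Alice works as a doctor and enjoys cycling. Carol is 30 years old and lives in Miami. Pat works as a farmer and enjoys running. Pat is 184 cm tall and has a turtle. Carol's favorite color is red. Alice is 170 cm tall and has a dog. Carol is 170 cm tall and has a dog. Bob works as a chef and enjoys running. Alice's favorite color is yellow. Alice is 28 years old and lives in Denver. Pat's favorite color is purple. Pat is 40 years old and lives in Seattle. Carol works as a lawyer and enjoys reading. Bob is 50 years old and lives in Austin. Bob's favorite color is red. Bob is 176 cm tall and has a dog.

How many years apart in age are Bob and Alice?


50 vs 28, diff = 22

22


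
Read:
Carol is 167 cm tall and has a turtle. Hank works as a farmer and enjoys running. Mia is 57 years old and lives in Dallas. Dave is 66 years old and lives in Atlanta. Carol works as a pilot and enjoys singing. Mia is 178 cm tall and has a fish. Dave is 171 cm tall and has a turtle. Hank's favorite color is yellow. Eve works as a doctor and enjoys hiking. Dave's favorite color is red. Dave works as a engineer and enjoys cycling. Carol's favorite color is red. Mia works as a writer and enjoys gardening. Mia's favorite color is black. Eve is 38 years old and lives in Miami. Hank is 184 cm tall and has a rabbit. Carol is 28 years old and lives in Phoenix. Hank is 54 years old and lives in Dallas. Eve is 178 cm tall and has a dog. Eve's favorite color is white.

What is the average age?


Sum=243, n=5, avg=48.6

48.6


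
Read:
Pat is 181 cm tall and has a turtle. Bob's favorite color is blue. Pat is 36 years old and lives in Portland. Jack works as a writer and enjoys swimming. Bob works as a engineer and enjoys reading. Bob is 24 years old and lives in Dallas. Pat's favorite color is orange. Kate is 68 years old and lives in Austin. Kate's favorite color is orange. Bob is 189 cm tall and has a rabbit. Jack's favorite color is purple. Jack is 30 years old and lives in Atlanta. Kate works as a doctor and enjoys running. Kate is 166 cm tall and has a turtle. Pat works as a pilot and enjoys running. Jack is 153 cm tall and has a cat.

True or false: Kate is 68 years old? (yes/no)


Kate is actually 68. yes

yes


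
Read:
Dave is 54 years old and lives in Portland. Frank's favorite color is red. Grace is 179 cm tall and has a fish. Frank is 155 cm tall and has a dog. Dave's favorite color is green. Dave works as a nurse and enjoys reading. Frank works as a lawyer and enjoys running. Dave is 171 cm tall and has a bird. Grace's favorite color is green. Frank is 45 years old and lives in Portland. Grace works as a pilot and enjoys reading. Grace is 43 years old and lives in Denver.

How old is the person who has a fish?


Person with fish is Grace, age 43

43


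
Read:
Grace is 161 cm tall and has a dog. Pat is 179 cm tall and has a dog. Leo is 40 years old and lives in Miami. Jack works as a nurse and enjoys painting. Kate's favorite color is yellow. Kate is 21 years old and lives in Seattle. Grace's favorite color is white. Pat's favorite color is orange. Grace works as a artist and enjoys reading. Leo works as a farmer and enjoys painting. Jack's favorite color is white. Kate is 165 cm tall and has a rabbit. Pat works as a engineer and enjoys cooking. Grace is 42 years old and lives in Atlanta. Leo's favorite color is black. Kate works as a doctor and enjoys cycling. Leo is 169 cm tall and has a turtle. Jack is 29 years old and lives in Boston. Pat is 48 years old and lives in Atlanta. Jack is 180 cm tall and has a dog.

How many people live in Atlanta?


Count in Atlanta: 2

2


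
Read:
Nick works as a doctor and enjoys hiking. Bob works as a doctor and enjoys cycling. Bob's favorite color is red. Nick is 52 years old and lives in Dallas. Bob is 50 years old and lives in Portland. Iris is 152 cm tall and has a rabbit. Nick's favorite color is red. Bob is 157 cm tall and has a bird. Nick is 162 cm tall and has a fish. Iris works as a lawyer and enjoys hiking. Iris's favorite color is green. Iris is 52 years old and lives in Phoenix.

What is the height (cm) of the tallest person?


Tallest: Nick at 162 cm

162


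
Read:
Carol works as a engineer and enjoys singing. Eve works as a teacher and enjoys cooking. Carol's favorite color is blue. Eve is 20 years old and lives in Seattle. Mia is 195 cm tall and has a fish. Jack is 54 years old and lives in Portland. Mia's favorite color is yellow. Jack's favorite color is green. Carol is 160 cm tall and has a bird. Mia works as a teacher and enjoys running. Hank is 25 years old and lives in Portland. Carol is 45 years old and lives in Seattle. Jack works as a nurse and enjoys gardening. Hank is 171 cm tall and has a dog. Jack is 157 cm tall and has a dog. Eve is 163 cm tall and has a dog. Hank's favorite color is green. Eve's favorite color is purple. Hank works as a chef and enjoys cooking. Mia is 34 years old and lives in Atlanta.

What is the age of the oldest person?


Oldest: Jack at 54

54


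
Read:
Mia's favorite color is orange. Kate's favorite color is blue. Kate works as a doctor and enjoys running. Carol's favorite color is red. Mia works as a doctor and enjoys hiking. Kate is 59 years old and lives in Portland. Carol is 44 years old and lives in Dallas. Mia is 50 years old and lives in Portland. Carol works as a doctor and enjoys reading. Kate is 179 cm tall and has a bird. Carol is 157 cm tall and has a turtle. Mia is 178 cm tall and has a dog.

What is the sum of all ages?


50+59+44 = 153

153


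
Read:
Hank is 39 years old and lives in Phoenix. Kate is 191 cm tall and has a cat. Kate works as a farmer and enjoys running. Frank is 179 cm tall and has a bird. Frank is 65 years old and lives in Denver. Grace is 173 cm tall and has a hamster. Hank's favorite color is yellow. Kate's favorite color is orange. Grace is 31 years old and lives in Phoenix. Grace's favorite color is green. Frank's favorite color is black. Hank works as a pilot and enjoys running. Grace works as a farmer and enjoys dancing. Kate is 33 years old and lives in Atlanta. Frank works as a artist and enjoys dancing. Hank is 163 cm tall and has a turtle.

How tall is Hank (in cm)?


Hank is 163 cm tall

163


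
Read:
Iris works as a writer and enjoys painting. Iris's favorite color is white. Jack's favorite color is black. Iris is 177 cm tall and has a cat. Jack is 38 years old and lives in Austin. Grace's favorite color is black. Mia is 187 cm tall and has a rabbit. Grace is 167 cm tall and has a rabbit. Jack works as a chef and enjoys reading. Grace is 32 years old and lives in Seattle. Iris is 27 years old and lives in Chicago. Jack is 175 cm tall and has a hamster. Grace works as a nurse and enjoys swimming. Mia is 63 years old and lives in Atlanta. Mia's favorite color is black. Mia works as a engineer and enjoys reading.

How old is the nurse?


The nurse is Grace, age 32

32


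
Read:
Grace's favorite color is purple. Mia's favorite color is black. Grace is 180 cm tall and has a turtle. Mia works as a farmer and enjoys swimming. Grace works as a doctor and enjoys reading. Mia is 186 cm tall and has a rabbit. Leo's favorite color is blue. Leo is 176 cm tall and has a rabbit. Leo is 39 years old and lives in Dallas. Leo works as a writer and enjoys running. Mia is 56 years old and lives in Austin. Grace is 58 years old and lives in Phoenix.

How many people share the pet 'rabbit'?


Count: 2

2


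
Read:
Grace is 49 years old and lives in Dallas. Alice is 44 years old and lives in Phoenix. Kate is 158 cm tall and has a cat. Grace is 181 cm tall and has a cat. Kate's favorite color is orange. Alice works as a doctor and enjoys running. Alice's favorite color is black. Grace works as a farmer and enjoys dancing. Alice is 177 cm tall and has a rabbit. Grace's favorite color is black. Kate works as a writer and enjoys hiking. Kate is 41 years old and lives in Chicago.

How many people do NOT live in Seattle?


Not in Seattle: 3

3


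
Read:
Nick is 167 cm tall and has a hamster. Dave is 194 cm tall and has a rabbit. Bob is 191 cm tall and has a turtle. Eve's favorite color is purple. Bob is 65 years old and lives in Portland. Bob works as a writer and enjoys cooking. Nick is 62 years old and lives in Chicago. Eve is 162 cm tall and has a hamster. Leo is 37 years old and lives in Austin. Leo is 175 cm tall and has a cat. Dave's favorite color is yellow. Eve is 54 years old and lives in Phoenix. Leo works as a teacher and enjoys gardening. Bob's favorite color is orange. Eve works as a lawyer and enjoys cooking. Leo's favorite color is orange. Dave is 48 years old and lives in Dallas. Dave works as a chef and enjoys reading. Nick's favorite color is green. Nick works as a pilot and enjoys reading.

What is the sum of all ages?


54+48+62+37+65 = 266

266


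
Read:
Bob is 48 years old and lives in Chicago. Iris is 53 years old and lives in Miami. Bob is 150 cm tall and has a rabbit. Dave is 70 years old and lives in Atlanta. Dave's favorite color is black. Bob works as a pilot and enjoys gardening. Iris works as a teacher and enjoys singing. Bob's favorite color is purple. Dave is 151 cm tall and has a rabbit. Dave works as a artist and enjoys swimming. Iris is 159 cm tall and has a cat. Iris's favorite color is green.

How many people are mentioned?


People: Dave, Iris, Bob. Count = 3

3


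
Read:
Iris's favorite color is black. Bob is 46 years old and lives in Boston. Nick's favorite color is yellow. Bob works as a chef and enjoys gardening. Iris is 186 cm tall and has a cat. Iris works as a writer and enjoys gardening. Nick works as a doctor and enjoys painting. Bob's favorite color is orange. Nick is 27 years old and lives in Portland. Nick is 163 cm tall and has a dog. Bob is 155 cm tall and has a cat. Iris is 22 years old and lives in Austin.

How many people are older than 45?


Filter: 1

1


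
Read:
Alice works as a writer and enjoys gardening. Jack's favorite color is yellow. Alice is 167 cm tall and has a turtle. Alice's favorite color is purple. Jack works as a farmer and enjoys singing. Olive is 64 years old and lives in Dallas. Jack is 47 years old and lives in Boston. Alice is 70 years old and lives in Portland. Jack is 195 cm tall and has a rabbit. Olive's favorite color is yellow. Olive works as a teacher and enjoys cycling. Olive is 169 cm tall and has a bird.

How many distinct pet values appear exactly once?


Unique pet values: 3

3


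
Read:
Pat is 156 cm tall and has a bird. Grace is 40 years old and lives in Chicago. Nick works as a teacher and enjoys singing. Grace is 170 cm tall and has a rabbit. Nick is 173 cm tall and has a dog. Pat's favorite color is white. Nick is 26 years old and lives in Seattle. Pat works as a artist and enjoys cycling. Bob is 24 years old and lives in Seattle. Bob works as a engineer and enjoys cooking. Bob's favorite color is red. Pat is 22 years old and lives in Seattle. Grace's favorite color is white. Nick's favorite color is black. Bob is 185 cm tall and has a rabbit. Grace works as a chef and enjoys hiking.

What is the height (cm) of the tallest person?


Tallest: Bob at 185 cm

185


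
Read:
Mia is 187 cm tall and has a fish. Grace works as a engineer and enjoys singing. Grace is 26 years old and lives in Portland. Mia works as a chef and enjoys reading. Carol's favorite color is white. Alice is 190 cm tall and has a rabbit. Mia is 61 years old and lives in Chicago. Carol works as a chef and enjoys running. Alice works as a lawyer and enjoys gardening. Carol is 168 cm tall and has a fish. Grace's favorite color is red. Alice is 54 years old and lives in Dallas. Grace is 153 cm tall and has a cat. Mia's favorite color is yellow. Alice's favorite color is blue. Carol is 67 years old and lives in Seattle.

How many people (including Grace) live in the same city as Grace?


Grace lives in Portland. Count = 1

1


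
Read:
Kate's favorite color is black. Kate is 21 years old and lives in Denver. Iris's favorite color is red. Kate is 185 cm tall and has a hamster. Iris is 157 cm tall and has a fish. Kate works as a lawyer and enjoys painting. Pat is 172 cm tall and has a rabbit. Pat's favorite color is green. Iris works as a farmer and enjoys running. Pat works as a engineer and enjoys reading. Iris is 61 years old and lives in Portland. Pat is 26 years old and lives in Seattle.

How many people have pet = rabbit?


Count: 1

1


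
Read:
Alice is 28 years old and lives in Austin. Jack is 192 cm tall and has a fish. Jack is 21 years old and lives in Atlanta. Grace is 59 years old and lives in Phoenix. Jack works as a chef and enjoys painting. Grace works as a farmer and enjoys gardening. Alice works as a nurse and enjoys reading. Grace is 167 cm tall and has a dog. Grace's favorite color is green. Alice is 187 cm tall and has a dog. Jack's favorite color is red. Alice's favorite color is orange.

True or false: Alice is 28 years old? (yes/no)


Alice is actually 28. yes

yes


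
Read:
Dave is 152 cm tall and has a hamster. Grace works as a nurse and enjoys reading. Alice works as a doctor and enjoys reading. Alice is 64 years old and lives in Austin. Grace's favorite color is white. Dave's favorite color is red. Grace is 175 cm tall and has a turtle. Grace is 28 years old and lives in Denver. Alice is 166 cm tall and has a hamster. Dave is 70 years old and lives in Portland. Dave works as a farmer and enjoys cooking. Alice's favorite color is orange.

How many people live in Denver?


Count in Denver: 1

1


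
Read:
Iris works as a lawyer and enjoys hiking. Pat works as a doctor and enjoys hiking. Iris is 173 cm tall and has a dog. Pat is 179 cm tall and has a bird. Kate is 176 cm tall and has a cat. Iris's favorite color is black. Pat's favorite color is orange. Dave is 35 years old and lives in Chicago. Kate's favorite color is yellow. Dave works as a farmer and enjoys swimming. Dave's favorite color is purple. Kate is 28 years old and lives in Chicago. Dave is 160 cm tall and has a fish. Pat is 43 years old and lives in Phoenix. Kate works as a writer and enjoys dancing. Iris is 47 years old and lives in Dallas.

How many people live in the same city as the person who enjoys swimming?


Person with hobby swimming is Dave, city Chicago. Count = 2

2


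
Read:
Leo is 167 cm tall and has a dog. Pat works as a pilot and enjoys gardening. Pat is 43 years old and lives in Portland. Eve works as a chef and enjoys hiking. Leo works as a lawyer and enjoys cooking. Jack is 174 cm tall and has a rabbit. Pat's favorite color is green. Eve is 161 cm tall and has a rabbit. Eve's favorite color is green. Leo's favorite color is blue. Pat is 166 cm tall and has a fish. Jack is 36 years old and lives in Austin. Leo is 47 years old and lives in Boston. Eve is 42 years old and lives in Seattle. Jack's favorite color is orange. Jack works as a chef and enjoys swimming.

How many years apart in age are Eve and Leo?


42 vs 47, diff = 5

5


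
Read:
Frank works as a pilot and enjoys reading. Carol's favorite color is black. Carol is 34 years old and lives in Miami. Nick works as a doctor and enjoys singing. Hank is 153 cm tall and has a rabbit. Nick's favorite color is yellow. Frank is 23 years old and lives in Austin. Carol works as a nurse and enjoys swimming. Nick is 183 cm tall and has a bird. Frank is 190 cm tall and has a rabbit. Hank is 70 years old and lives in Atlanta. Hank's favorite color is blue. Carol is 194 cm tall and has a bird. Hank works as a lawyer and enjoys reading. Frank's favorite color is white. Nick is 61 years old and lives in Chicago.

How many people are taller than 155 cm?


Taller than 155: 3

3


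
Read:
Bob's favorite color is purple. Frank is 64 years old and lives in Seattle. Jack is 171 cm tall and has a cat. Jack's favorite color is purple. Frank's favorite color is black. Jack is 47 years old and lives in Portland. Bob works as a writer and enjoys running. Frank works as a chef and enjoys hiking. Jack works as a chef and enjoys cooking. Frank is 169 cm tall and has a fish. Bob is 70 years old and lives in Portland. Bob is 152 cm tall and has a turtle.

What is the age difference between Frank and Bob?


|64 - 70| = 6

6


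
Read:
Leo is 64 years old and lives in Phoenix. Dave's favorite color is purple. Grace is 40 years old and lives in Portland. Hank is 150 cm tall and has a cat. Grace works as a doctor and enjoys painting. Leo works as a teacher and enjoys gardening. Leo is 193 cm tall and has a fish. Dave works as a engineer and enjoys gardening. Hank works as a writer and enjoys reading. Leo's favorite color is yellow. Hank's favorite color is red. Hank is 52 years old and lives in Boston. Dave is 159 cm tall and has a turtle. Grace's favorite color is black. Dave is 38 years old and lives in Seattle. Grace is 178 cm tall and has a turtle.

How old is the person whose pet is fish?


Person with pet=fish is Leo, age 64

64


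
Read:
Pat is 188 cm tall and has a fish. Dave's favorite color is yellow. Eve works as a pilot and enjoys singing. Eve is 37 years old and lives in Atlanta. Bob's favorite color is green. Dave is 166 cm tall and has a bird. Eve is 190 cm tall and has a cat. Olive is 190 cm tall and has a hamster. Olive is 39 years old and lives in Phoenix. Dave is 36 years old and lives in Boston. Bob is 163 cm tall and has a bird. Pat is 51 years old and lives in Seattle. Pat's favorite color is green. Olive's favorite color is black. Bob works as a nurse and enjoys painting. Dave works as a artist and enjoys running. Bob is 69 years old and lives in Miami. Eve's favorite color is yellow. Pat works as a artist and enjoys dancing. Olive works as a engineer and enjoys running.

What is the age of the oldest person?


Oldest: Bob at 69

69


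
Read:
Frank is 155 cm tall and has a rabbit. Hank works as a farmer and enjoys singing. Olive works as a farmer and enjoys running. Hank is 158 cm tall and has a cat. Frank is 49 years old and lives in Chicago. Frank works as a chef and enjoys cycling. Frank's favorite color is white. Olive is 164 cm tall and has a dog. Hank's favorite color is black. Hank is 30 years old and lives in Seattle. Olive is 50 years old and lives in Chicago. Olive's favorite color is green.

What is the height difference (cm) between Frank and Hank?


|155 - 158| = 3

3


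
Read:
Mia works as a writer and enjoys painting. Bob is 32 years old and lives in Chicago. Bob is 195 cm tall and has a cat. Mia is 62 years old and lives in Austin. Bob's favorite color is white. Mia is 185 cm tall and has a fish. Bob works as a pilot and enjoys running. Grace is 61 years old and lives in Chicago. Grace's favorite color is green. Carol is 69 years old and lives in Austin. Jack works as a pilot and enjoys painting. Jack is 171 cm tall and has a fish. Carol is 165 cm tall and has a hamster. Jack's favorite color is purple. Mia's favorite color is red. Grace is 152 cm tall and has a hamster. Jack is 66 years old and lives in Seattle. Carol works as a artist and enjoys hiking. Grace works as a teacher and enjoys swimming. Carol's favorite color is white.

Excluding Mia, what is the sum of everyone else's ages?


Sum (excluding Mia): 228

228


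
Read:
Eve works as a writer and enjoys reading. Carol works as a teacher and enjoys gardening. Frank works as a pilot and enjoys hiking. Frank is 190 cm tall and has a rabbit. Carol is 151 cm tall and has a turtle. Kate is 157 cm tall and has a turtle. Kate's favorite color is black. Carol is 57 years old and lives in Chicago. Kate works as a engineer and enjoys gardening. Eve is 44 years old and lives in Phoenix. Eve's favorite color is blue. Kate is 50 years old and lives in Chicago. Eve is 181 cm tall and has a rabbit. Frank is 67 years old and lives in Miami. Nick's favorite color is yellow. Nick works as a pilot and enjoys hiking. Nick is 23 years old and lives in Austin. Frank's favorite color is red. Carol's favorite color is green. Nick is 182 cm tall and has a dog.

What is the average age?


Sum=241, n=5, avg=48.2

48.2


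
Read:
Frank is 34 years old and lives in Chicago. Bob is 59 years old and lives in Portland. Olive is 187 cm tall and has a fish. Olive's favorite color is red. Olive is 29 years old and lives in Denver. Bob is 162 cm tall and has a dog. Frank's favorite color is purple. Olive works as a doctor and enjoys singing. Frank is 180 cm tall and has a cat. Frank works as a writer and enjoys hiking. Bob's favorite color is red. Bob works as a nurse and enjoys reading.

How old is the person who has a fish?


Person with fish is Olive, age 29

29


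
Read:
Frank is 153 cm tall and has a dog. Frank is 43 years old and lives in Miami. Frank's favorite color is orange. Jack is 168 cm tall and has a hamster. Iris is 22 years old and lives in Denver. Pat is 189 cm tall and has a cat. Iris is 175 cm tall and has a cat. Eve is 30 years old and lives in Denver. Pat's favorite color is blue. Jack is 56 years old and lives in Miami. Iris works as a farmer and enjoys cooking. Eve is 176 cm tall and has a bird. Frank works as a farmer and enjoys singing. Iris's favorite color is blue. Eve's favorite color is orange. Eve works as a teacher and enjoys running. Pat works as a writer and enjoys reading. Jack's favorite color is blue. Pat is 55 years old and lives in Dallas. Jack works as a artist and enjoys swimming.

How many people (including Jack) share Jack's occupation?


Jack is a artist. Count = 1

1


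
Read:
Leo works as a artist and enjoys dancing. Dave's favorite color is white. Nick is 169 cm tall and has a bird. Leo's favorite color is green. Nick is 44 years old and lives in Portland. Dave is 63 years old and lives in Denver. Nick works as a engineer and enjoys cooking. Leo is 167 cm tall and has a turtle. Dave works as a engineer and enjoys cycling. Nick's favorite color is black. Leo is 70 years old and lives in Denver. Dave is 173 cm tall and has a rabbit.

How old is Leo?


Leo is 70 years old

70


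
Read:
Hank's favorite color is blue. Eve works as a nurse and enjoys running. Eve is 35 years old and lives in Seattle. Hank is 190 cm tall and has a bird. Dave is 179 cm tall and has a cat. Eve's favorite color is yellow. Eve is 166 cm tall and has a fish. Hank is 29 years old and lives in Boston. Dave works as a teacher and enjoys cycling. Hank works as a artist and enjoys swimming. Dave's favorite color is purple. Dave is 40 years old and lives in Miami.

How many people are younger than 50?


Filter: 3

3


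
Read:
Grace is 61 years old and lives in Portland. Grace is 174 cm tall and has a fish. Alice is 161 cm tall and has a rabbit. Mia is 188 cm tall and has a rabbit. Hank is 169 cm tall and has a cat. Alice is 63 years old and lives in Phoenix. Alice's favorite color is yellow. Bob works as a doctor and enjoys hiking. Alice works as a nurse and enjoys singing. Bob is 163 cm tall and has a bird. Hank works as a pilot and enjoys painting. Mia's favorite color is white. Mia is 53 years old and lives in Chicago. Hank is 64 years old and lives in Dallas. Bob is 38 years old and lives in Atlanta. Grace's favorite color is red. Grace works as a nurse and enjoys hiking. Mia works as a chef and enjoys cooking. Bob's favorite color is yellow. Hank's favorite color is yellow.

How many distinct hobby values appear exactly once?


Unique hobby values: 3

3


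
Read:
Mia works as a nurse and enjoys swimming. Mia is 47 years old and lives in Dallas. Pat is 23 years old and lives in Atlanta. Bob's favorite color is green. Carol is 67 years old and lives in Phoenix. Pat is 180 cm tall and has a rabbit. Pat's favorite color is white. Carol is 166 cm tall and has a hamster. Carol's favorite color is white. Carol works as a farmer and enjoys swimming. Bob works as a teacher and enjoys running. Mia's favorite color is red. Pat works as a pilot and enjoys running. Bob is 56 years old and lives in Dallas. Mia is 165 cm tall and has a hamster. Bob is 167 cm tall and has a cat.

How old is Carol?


Carol is 67 years old

67


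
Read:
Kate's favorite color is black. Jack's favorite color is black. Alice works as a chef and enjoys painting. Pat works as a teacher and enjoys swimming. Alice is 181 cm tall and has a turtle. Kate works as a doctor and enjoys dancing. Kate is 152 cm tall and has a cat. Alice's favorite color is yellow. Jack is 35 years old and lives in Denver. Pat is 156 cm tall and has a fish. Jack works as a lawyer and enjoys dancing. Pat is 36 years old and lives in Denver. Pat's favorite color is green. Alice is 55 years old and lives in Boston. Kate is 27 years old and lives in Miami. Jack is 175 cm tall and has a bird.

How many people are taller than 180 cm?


Taller than 180: 1

1


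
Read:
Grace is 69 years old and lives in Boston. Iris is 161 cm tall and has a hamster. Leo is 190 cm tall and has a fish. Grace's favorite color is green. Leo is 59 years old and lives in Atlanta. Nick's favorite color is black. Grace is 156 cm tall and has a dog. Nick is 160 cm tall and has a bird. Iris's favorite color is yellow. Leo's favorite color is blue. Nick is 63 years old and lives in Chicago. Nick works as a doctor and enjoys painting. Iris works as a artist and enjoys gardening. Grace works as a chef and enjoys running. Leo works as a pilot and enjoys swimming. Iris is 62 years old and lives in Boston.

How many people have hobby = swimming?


Count: 1

1


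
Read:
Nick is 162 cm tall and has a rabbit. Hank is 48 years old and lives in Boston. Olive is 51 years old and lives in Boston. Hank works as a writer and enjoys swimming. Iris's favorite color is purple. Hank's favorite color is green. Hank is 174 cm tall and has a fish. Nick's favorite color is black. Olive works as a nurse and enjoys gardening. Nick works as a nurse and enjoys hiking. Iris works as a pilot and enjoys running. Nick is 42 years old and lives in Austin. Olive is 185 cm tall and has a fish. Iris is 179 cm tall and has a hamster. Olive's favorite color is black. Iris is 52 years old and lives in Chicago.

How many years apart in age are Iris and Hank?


52 vs 48, diff = 4

4


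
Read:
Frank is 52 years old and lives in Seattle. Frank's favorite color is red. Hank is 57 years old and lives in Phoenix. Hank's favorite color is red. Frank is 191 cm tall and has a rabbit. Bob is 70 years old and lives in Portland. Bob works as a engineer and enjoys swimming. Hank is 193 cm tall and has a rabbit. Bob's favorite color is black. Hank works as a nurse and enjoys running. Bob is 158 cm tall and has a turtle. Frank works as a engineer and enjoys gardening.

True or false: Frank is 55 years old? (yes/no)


Frank is actually 52. no

no


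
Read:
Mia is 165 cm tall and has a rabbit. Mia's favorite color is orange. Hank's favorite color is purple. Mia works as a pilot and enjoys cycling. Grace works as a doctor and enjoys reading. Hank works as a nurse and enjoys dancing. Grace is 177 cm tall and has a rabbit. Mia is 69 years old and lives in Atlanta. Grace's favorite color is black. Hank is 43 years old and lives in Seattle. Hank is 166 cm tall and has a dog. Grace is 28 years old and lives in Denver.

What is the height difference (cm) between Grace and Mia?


|177 - 165| = 12

12


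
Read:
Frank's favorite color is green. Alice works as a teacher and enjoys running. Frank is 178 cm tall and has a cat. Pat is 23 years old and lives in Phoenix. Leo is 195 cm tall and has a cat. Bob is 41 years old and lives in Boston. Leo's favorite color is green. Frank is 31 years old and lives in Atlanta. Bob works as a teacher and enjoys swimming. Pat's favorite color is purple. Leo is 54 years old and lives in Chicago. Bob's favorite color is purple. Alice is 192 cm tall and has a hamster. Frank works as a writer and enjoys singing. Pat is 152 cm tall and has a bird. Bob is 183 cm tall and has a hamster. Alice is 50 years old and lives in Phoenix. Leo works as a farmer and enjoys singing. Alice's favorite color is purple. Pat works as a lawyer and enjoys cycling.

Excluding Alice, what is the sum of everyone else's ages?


Sum (excluding Alice): 149

149


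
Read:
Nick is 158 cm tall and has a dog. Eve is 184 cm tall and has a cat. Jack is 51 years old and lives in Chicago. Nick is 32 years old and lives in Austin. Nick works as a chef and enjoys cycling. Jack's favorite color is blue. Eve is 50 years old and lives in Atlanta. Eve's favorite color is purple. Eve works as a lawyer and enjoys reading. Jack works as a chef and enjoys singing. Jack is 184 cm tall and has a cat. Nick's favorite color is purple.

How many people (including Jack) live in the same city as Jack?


Jack lives in Chicago. Count = 1

1


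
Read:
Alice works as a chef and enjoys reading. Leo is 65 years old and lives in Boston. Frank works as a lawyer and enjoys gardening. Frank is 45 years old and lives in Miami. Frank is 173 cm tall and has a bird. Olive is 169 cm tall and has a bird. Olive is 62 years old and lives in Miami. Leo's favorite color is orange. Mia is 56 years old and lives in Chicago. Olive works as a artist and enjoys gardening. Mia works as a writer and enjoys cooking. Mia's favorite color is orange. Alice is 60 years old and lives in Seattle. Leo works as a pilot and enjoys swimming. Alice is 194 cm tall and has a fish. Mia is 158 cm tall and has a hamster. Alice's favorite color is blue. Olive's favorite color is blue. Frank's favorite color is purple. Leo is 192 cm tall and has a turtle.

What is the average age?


Sum=288, n=5, avg=57.6

57.6
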